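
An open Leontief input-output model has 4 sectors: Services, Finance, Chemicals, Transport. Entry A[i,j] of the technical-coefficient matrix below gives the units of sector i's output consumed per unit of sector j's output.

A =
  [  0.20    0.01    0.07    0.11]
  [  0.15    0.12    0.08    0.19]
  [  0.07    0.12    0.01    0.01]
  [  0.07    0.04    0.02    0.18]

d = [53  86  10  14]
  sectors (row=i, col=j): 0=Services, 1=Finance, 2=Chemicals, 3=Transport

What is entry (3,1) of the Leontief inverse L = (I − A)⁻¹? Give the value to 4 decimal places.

Form M = I − A:
  [  0.80   -0.01   -0.07   -0.11]
  [ -0.15    0.88   -0.08   -0.19]
  [ -0.07   -0.12    0.99   -0.01]
  [ -0.07   -0.04   -0.02    0.82]
Leontief inverse L = M⁻¹:
  [  1.2811    0.0361    0.0972    0.1814]
  [  0.2565    1.1694    0.1188    0.3068]
  [  0.1229    0.1449    1.0318    0.0627]
  [  0.1249    0.0637    0.0393    1.2515]
Total output x = L · d:
  x_0 = 1.2811·53 + 0.0361·86 + 0.0972·10 + 0.1814·14 = 74.5119
  x_1 = 0.2565·53 + 1.1694·86 + 0.1188·10 + 0.3068·14 = 119.6501
  x_2 = 0.1229·53 + 0.1449·86 + 1.0318·10 + 0.0627·14 = 30.1757
  x_3 = 0.1249·53 + 0.0637·86 + 0.0393·10 + 1.2515·14 = 30.0065

L[3,1] = 0.0637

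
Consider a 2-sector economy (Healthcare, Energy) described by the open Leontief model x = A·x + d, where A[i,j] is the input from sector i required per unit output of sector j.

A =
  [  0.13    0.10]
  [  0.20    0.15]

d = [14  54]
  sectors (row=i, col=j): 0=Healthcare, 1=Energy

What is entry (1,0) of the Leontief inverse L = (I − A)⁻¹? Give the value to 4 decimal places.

L[1,0] = 0.2780

Form M = I − A:
  [  0.87   -0.10]
  [ -0.20    0.85]
Leontief inverse L = M⁻¹:
  [  1.1814    0.1390]
  [  0.2780    1.2092]
Total output x = L · d:
  x_0 = 1.1814·14 + 0.1390·54 = 24.0445
  x_1 = 0.2780·14 + 1.2092·54 = 69.1869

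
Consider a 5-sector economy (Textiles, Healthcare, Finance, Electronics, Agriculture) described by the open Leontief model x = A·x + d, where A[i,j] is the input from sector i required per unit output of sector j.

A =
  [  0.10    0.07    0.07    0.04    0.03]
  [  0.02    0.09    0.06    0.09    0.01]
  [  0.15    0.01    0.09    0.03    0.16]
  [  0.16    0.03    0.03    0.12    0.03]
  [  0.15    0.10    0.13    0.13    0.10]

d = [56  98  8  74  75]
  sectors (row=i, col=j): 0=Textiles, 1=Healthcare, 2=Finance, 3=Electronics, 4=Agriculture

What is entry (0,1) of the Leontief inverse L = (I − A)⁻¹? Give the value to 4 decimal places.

L[0,1] = 0.0992

Form M = I − A:
  [  0.90   -0.07   -0.07   -0.04   -0.03]
  [ -0.02    0.91   -0.06   -0.09   -0.01]
  [ -0.15   -0.01    0.91   -0.03   -0.16]
  [ -0.16   -0.03   -0.03    0.88   -0.03]
  [ -0.15   -0.10   -0.13   -0.13    0.90]
Leontief inverse L = M⁻¹:
  [  1.1546    0.0992    0.1066    0.0753    0.0610]
  [  0.0673    1.1129    0.0876    0.1249    0.0343]
  [  0.2459    0.0584    1.1556    0.0886    0.2172]
  [  0.2298    0.0633    0.0687    1.1644    0.0594]
  [  0.2686    0.1578    0.2043    0.2074    1.1651]
Total output x = L · d:
  x_0 = 1.1546·56 + 0.0992·98 + 0.1066·8 + 0.0753·74 + 0.0610·75 = 85.3800
  x_1 = 0.0673·56 + 1.1129·98 + 0.0876·8 + 0.1249·74 + 0.0343·75 = 125.3557
  x_2 = 0.2459·56 + 0.0584·98 + 1.1556·8 + 0.0886·74 + 0.2172·75 = 51.5898
  x_3 = 0.2298·56 + 0.0633·98 + 0.0687·8 + 1.1644·74 + 0.0594·75 = 110.2445
  x_4 = 0.2686·56 + 0.1578·98 + 0.2043·8 + 0.2074·74 + 1.1651·75 = 134.8678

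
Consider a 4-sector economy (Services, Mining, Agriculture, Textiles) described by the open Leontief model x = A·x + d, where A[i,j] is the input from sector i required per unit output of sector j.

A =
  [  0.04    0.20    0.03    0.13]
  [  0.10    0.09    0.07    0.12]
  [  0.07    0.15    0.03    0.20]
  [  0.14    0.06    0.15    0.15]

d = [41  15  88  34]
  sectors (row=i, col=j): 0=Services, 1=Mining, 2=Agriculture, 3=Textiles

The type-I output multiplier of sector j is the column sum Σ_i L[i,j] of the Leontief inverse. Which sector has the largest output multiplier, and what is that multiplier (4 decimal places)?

Textiles (2.0494)

Form M = I − A:
  [  0.96   -0.20   -0.03   -0.13]
  [ -0.10    0.91   -0.07   -0.12]
  [ -0.07   -0.15    0.97   -0.20]
  [ -0.14   -0.06   -0.15    0.85]
Leontief inverse L = M⁻¹:
  [  1.1102    0.2739    0.0896    0.2295]
  [  0.1627    1.1694    0.1233    0.2190]
  [  0.1508    0.2355    1.1014    0.3155]
  [  0.2210    0.1692    0.2178    1.2854]
Total output x = L · d:
  x_0 = 1.1102·41 + 0.2739·15 + 0.0896·88 + 0.2295·34 = 65.3165
  x_1 = 0.1627·41 + 1.1694·15 + 0.1233·88 + 0.2190·34 = 42.5093
  x_2 = 0.1508·41 + 0.2355·15 + 1.1014·88 + 0.3155·34 = 117.3634
  x_3 = 0.2210·41 + 0.1692·15 + 0.2178·88 + 1.2854·34 = 74.4699
Output multipliers (column sums of L):
  Services: 1.6448
  Mining: 1.8481
  Agriculture: 1.5321
  Textiles: 2.0494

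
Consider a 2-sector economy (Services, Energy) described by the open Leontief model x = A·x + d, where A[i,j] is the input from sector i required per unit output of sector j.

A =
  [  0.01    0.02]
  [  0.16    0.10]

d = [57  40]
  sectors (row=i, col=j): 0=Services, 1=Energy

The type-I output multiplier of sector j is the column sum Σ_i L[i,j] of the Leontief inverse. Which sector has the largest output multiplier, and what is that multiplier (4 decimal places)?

Services (1.1940)

Form M = I − A:
  [  0.99   -0.02]
  [ -0.16    0.90]
Leontief inverse L = M⁻¹:
  [  1.0137    0.0225]
  [  0.1802    1.1151]
Total output x = L · d:
  x_0 = 1.0137·57 + 0.0225·40 = 58.6844
  x_1 = 0.1802·57 + 1.1151·40 = 54.8772
Output multipliers (column sums of L):
  Services: 1.1940
  Energy: 1.1376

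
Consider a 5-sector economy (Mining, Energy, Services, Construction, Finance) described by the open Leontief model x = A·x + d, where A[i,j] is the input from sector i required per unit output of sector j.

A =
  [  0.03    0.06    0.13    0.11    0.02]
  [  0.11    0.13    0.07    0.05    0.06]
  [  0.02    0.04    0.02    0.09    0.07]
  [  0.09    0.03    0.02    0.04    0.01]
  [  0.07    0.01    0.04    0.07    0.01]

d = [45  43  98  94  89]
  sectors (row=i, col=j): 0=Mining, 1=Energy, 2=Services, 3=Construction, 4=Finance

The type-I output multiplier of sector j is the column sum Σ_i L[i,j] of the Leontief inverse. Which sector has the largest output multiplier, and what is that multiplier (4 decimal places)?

Construction (1.4996)

Form M = I − A:
  [  0.97   -0.06   -0.13   -0.11   -0.02]
  [ -0.11    0.87   -0.07   -0.05   -0.06]
  [ -0.02   -0.04    0.98   -0.09   -0.07]
  [ -0.09   -0.03   -0.02    0.96   -0.01]
  [ -0.07   -0.01   -0.04   -0.07    0.99]
Leontief inverse L = M⁻¹:
  [  1.0598    0.0854    0.1512    0.1429    0.0387]
  [  0.1495    1.1689    0.1086    0.0942    0.0825]
  [  0.0436    0.0553    1.0356    0.1107    0.0786]
  [  0.1058    0.0459    0.0397    1.0613    0.0185]
  [  0.0857    0.0233    0.0564    0.0906    1.0182]
Total output x = L · d:
  x_0 = 1.0598·45 + 0.0854·43 + 0.1512·98 + 0.1429·94 + 0.0387·89 = 83.0551
  x_1 = 0.1495·45 + 1.1689·43 + 0.1086·98 + 0.0942·94 + 0.0825·89 = 83.8330
  x_2 = 0.0436·45 + 0.0553·43 + 1.0356·98 + 0.1107·94 + 0.0786·89 = 123.2281
  x_3 = 0.1058·45 + 0.0459·43 + 0.0397·98 + 1.0613·94 + 0.0185·89 = 112.0309
  x_4 = 0.0857·45 + 0.0233·43 + 0.0564·98 + 0.0906·94 + 1.0182·89 = 109.5187
Output multipliers (column sums of L):
  Mining: 1.4444
  Energy: 1.3789
  Services: 1.3916
  Construction: 1.4996
  Finance: 1.2364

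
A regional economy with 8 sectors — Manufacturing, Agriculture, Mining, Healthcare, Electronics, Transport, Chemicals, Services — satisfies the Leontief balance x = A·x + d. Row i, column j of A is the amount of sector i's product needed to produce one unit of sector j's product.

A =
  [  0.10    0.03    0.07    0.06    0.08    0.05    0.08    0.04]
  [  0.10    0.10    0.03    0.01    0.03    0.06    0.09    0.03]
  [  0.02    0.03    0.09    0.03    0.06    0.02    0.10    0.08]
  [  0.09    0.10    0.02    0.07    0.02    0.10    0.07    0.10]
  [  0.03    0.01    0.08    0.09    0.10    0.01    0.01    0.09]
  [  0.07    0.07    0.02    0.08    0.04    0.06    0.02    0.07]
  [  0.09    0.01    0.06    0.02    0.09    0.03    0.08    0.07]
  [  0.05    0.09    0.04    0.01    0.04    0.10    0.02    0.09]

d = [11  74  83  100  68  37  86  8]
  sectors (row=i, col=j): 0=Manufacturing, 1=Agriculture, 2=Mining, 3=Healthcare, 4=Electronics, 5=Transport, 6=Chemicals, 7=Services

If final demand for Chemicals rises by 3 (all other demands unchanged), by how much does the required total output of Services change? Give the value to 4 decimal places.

0.1911

Form M = I − A:
  [  0.90   -0.03   -0.07   -0.06   -0.08   -0.05   -0.08   -0.04]
  [ -0.10    0.90   -0.03   -0.01   -0.03   -0.06   -0.09   -0.03]
  [ -0.02   -0.03    0.91   -0.03   -0.06   -0.02   -0.10   -0.08]
  [ -0.09   -0.10   -0.02    0.93   -0.02   -0.10   -0.07   -0.10]
  [ -0.03   -0.01   -0.08   -0.09    0.90   -0.01   -0.01   -0.09]
  [ -0.07   -0.07   -0.02   -0.08   -0.04    0.94   -0.02   -0.07]
  [ -0.09   -0.01   -0.06   -0.02   -0.09   -0.03    0.92   -0.07]
  [ -0.05   -0.09   -0.04   -0.01   -0.04   -0.10   -0.02    0.91]
Leontief inverse L = M⁻¹:
  [  1.1648    0.0762    0.1226    0.1059    0.1394    0.0980    0.1361    0.1079]
  [  0.1627    1.1428    0.0736    0.0457    0.0810    0.1023    0.1423    0.0831]
  [  0.0696    0.0683    1.1345    0.0621    0.1089    0.0594    0.1463    0.1385]
  [  0.1694    0.1642    0.0697    1.1165    0.0780    0.1631    0.1315    0.1720]
  [  0.0774    0.0535    0.1224    0.1277    1.1451    0.0537    0.0519    0.1513]
  [  0.1290    0.1198    0.0581    0.1177    0.0834    1.1085    0.0660    0.1262]
  [  0.1438    0.0476    0.1082    0.0589    0.1444    0.0706    1.1263    0.1302]
  [  0.1057    0.1386    0.0788    0.0452    0.0840    0.1456    0.0637    1.1444]
Total output x = L · d:
  x_0 = 1.1648·11 + 0.0762·74 + 0.1226·83 + 0.1059·100 + 0.1394·68 + 0.0980·37 + 0.1361·86 + 0.1079·8 = 64.8831
  x_1 = 0.1627·11 + 1.1428·74 + 0.0736·83 + 0.0457·100 + 0.0810·68 + 0.1023·37 + 0.1423·86 + 0.0831·8 = 119.2376
  x_2 = 0.0696·11 + 0.0683·74 + 1.1345·83 + 0.0621·100 + 0.1089·68 + 0.0594·37 + 0.1463·86 + 0.1385·8 = 129.4801
  x_3 = 0.1694·11 + 0.1642·74 + 0.0697·83 + 1.1165·100 + 0.0780·68 + 0.1631·37 + 0.1315·86 + 0.1720·8 = 155.4675
  x_4 = 0.0774·11 + 0.0535·74 + 0.1224·83 + 0.1277·100 + 1.1451·68 + 0.0537·37 + 0.0519·86 + 0.1513·8 = 113.2596
  x_5 = 0.1290·11 + 0.1198·74 + 0.0581·83 + 0.1177·100 + 0.0834·68 + 1.1085·37 + 0.0660·86 + 0.1262·8 = 80.2411
  x_6 = 0.1438·11 + 0.0476·74 + 0.1082·83 + 0.0589·100 + 0.1444·68 + 0.0706·37 + 1.1263·86 + 0.1302·8 = 130.3100
  x_7 = 0.1057·11 + 0.1386·74 + 0.0788·83 + 0.0452·100 + 0.0840·68 + 0.1456·37 + 0.0637·86 + 1.1444·8 = 48.2089
Δx_7 = L[7,6] · Δd_6 = 0.0637 · 3 = 0.1911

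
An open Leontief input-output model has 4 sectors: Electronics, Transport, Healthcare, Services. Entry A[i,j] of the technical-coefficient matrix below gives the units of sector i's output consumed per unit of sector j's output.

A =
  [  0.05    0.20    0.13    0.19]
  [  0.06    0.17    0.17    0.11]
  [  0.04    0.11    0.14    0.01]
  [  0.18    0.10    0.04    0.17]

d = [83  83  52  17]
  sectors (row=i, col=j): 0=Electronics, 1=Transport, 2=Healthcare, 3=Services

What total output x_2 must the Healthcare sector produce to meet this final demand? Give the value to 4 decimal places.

Form M = I − A:
  [  0.95   -0.20   -0.13   -0.19]
  [ -0.06    0.83   -0.17   -0.11]
  [ -0.04   -0.11    0.86   -0.01]
  [ -0.18   -0.10   -0.04    0.83]
Leontief inverse L = M⁻¹:
  [  1.1443    0.3471    0.2561    0.3110]
  [  0.1332    1.2998    0.2867    0.2062]
  [  0.0734    0.1852    1.2131    0.0560]
  [  0.2677    0.2408    0.1485    1.2998]
Total output x = L · d:
  x_0 = 1.1443·83 + 0.3471·83 + 0.2561·52 + 0.3110·17 = 142.3893
  x_1 = 0.1332·83 + 1.2998·83 + 0.2867·52 + 0.2062·17 = 137.3500
  x_2 = 0.0734·83 + 0.1852·83 + 1.2131·52 + 0.0560·17 = 85.4935
  x_3 = 0.2677·83 + 0.2408·83 + 0.1485·52 + 1.2998·17 = 72.0299

85.4935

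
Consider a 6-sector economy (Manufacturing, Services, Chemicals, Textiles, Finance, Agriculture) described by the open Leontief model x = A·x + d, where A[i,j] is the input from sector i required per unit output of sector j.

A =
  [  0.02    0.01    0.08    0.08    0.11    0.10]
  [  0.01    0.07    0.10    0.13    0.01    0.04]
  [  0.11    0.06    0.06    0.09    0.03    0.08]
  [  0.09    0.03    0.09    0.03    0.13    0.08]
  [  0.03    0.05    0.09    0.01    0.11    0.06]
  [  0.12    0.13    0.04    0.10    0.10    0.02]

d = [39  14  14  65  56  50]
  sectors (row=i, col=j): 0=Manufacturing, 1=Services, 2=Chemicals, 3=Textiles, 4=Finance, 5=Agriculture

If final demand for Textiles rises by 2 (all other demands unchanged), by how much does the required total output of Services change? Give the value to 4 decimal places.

0.3509

Form M = I − A:
  [  0.98   -0.01   -0.08   -0.08   -0.11   -0.10]
  [ -0.01    0.93   -0.10   -0.13   -0.01   -0.04]
  [ -0.11   -0.06    0.94   -0.09   -0.03   -0.08]
  [ -0.09   -0.03   -0.09    0.97   -0.13   -0.08]
  [ -0.03   -0.05   -0.09   -0.01    0.89   -0.06]
  [ -0.12   -0.13   -0.04   -0.10   -0.10    0.98]
Leontief inverse L = M⁻¹:
  [  1.0698    0.0531    0.1310    0.1240    0.1714    0.1426]
  [  0.0557    1.1056    0.1482    0.1755    0.0590    0.0809]
  [  0.1583    0.1015    1.1164    0.1445    0.0939    0.1290]
  [  0.1385    0.0745    0.1475    1.0814    0.1954    0.1294]
  [  0.0679    0.0867    0.1347    0.0516    1.1559    0.0964]
  [  0.1659    0.1738    0.1101    0.1600    0.1705    1.0769]
Total output x = L · d:
  x_0 = 1.0698·39 + 0.0531·14 + 0.1310·14 + 0.1240·65 + 0.1714·56 + 0.1426·50 = 69.0851
  x_1 = 0.0557·39 + 1.1056·14 + 0.1482·14 + 0.1755·65 + 0.0590·56 + 0.0809·50 = 38.4806
  x_2 = 0.1583·39 + 0.1015·14 + 1.1164·14 + 0.1445·65 + 0.0939·56 + 0.1290·50 = 44.3254
  x_3 = 0.1385·39 + 0.0745·14 + 0.1475·14 + 1.0814·65 + 0.1954·56 + 0.1294·50 = 96.2117
  x_4 = 0.0679·39 + 0.0867·14 + 0.1347·14 + 0.0516·65 + 1.1559·56 + 0.0964·50 = 78.6542
  x_5 = 0.1659·39 + 0.1738·14 + 0.1101·14 + 0.1600·65 + 0.1705·56 + 1.0769·50 = 84.2370
Δx_1 = L[1,3] · Δd_3 = 0.1755 · 2 = 0.3509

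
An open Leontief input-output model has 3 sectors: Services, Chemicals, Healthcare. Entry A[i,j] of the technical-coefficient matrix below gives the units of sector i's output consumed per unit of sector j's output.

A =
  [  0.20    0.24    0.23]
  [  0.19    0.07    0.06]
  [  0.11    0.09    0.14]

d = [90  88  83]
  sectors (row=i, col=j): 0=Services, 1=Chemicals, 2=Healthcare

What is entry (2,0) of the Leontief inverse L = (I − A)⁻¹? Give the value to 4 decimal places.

Form M = I − A:
  [  0.80   -0.24   -0.23]
  [ -0.19    0.93   -0.06]
  [ -0.11   -0.09    0.86]
Leontief inverse L = M⁻¹:
  [  1.4004    0.4003    0.4025]
  [  0.2997    1.1683    0.1617]
  [  0.2105    0.1735    1.2312]
Total output x = L · d:
  x_0 = 1.4004·90 + 0.4003·88 + 0.4025·83 = 194.6728
  x_1 = 0.2997·90 + 1.1683·88 + 0.1617·83 = 143.1953
  x_2 = 0.2105·90 + 0.1735·88 + 1.2312·83 = 136.3972

L[2,0] = 0.2105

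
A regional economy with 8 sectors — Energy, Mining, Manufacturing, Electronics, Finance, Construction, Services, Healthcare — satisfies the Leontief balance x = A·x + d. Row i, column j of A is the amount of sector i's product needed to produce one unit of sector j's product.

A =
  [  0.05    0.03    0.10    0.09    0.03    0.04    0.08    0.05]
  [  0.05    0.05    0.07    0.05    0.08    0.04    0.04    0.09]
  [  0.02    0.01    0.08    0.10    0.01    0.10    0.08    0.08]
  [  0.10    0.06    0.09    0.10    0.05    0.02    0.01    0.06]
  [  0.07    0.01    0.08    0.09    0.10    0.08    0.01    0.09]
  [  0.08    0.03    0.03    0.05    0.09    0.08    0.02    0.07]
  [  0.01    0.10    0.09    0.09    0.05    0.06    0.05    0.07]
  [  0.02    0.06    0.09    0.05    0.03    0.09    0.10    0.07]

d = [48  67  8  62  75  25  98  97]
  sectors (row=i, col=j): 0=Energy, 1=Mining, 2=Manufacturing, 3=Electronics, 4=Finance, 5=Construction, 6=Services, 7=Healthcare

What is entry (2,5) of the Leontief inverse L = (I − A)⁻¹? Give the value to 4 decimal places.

Form M = I − A:
  [  0.95   -0.03   -0.10   -0.09   -0.03   -0.04   -0.08   -0.05]
  [ -0.05    0.95   -0.07   -0.05   -0.08   -0.04   -0.04   -0.09]
  [ -0.02   -0.01    0.92   -0.10   -0.01   -0.10   -0.08   -0.08]
  [ -0.10   -0.06   -0.09    0.90   -0.05   -0.02   -0.01   -0.06]
  [ -0.07   -0.01   -0.08   -0.09    0.90   -0.08   -0.01   -0.09]
  [ -0.08   -0.03   -0.03   -0.05   -0.09    0.92   -0.02   -0.07]
  [ -0.01   -0.10   -0.09   -0.09   -0.05   -0.06    0.95   -0.07]
  [ -0.02   -0.06   -0.09   -0.05   -0.03   -0.09   -0.10    0.93]
Leontief inverse L = M⁻¹:
  [  1.0950    0.0714    0.1740    0.1649    0.0748    0.0993    0.1267    0.1156]
  [  0.0955    1.0886    0.1436    0.1220    0.1286    0.1020    0.0873    0.1574]
  [  0.0676    0.0534    1.1523    0.1732    0.0575    0.1618    0.1262    0.1463]
  [  0.1498    0.0987    0.1683    1.1774    0.0966    0.0795    0.0595    0.1279]
  [  0.1260    0.0502    0.1617    0.1723    1.1549    0.1494    0.0607    0.1642]
  [  0.1275    0.0649    0.0987    0.1181    0.1394    1.1378    0.0625    0.1331]
  [  0.0618    0.1443    0.1691    0.1684    0.1046    0.1259    1.0989    0.1450]
  [  0.0673    0.1057    0.1665    0.1266    0.0827    0.1571    0.1499    1.1427]
Total output x = L · d:
  x_0 = 1.0950·48 + 0.0714·67 + 0.1740·8 + 0.1649·62 + 0.0748·75 + 0.0993·25 + 0.1267·98 + 0.1156·97 = 100.6786
  x_1 = 0.0955·48 + 1.0886·67 + 0.1436·8 + 0.1220·62 + 0.1286·75 + 0.1020·25 + 0.0873·98 + 0.1574·97 = 122.2484
  x_2 = 0.0676·48 + 0.0534·67 + 1.1523·8 + 0.1732·62 + 0.0575·75 + 0.1618·25 + 0.1262·98 + 0.1463·97 = 61.7076
  x_3 = 0.1498·48 + 0.0987·67 + 0.1683·8 + 1.1774·62 + 0.0966·75 + 0.0795·25 + 0.0595·98 + 0.1279·97 = 115.6103
  x_4 = 0.1260·48 + 0.0502·67 + 0.1617·8 + 0.1723·62 + 1.1549·75 + 0.1494·25 + 0.0607·98 + 0.1642·97 = 133.6309
  x_5 = 0.1275·48 + 0.0649·67 + 0.0987·8 + 0.1181·62 + 0.1394·75 + 1.1378·25 + 0.0625·98 + 0.1331·97 = 76.5053
  x_6 = 0.0618·48 + 0.1443·67 + 0.1691·8 + 0.1684·62 + 0.1046·75 + 0.1259·25 + 1.0989·98 + 0.1450·97 = 157.1821
  x_7 = 0.0673·48 + 0.1057·67 + 0.1665·8 + 0.1266·62 + 0.0827·75 + 0.1571·25 + 0.1499·98 + 1.1427·97 = 155.1562

L[2,5] = 0.1618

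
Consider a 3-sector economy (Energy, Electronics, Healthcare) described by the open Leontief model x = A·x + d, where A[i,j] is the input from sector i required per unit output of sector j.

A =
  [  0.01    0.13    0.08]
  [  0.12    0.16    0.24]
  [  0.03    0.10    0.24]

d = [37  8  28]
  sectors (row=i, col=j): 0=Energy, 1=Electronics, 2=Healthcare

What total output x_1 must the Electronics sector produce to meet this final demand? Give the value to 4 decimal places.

Form M = I − A:
  [  0.99   -0.13   -0.08]
  [ -0.12    0.84   -0.24]
  [ -0.03   -0.10    0.76]
Leontief inverse L = M⁻¹:
  [  1.0370    0.1803    0.1661]
  [  0.1661    1.2658    0.4172]
  [  0.0628    0.1737    1.3772]
Total output x = L · d:
  x_0 = 1.0370·37 + 0.1803·8 + 0.1661·28 = 44.4606
  x_1 = 0.1661·37 + 1.2658·8 + 0.4172·28 = 27.9540
  x_2 = 0.0628·37 + 0.1737·8 + 1.3772·28 = 42.2753

27.9540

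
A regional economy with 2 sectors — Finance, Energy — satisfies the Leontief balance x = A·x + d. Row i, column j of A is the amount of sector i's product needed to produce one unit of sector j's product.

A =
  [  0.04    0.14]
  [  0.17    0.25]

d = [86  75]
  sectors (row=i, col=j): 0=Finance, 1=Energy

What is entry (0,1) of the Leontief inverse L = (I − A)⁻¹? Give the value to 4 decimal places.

L[0,1] = 0.2011

Form M = I − A:
  [  0.96   -0.14]
  [ -0.17    0.75]
Leontief inverse L = M⁻¹:
  [  1.0773    0.2011]
  [  0.2442    1.3789]
Total output x = L · d:
  x_0 = 1.0773·86 + 0.2011·75 = 107.7277
  x_1 = 0.2442·86 + 1.3789·75 = 124.4183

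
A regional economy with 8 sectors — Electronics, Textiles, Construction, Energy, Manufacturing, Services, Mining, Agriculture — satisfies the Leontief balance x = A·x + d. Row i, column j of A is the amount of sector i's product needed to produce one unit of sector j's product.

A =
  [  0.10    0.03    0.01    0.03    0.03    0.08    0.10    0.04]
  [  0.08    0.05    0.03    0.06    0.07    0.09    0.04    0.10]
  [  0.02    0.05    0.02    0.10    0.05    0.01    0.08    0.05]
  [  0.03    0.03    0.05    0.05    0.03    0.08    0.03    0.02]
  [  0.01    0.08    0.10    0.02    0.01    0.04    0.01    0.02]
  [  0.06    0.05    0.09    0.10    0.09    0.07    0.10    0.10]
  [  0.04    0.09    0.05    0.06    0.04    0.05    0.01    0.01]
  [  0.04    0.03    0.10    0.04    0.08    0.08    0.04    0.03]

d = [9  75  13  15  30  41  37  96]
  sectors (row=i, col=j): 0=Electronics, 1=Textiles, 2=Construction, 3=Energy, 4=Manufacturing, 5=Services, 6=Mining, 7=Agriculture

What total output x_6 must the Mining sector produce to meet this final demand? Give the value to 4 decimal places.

60.7911

Form M = I − A:
  [  0.90   -0.03   -0.01   -0.03   -0.03   -0.08   -0.10   -0.04]
  [ -0.08    0.95   -0.03   -0.06   -0.07   -0.09   -0.04   -0.10]
  [ -0.02   -0.05    0.98   -0.10   -0.05   -0.01   -0.08   -0.05]
  [ -0.03   -0.03   -0.05    0.95   -0.03   -0.08   -0.03   -0.02]
  [ -0.01   -0.08   -0.10   -0.02    0.99   -0.04   -0.01   -0.02]
  [ -0.06   -0.05   -0.09   -0.10   -0.09    0.93   -0.10   -0.10]
  [ -0.04   -0.09   -0.05   -0.06   -0.04   -0.05    0.99   -0.01]
  [ -0.04   -0.03   -0.10   -0.04   -0.08   -0.08   -0.04    0.97]
Leontief inverse L = M⁻¹:
  [  1.1397    0.0691    0.0509    0.0727    0.0676    0.1284    0.1409    0.0743]
  [  0.1246    1.0954    0.0855    0.1120    0.1177    0.1495    0.0892    0.1435]
  [  0.0478    0.0833    1.0563    0.1349    0.0798    0.0508    0.1066    0.0758]
  [  0.0565    0.0589    0.0826    1.0862    0.0599    0.1150    0.0619    0.0488]
  [  0.0342    0.1058    0.1258    0.0548    1.0386    0.0702    0.0391    0.0490]
  [  0.1097    0.1085    0.1555    0.1657    0.1457    1.1386    0.1556    0.1491]
  [  0.0709    0.1206    0.0826    0.0972    0.0716    0.0899    1.0433    0.0431]
  [  0.0729    0.0704    0.1437    0.0874    0.1177    0.1233    0.0812    1.0664]
Total output x = L · d:
  x_0 = 1.1397·9 + 0.0691·75 + 0.0509·13 + 0.0727·15 + 0.0676·30 + 0.1284·41 + 0.1409·37 + 0.0743·96 = 36.8316
  x_1 = 0.1246·9 + 1.0954·75 + 0.0855·13 + 0.1120·15 + 0.1177·30 + 0.1495·41 + 0.0892·37 + 0.1435·96 = 112.8073
  x_2 = 0.0478·9 + 0.0833·75 + 1.0563·13 + 0.1349·15 + 0.0798·30 + 0.0508·41 + 0.1066·37 + 0.0758·96 = 38.1265
  x_3 = 0.0565·9 + 0.0589·75 + 0.0826·13 + 1.0862·15 + 0.0599·30 + 0.1150·41 + 0.0619·37 + 0.0488·96 = 35.7771
  x_4 = 0.0342·9 + 0.1058·75 + 0.1258·13 + 0.0548·15 + 1.0386·30 + 0.0702·41 + 0.0391·37 + 0.0490·96 = 50.8898
  x_5 = 0.1097·9 + 0.1085·75 + 0.1555·13 + 0.1657·15 + 0.1457·30 + 1.1386·41 + 0.1556·37 + 0.1491·96 = 84.7594
  x_6 = 0.0709·9 + 0.1206·75 + 0.0826·13 + 0.0972·15 + 0.0716·30 + 0.0899·41 + 1.0433·37 + 0.0431·96 = 60.7911
  x_7 = 0.0729·9 + 0.0704·75 + 0.1437·13 + 0.0874·15 + 0.1177·30 + 0.1233·41 + 0.0812·37 + 1.0664·96 = 123.0771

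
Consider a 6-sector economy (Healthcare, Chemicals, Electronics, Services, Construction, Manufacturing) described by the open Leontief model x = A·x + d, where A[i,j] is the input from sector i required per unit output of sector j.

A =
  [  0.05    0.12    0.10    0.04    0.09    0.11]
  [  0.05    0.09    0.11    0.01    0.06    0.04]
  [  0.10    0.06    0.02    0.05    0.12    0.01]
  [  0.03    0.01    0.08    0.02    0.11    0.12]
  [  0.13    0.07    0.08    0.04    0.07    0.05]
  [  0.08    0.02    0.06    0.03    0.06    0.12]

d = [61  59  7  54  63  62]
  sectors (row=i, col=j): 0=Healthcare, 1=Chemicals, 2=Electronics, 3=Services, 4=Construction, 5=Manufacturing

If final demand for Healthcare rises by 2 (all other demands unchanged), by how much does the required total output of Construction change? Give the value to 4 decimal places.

0.3738

Form M = I − A:
  [  0.95   -0.12   -0.10   -0.04   -0.09   -0.11]
  [ -0.05    0.91   -0.11   -0.01   -0.06   -0.04]
  [ -0.10   -0.06    0.98   -0.05   -0.12   -0.01]
  [ -0.03   -0.01   -0.08    0.98   -0.11   -0.12]
  [ -0.13   -0.07   -0.08   -0.04    0.93   -0.05]
  [ -0.08   -0.02   -0.06   -0.03   -0.06    0.88]
Leontief inverse L = M⁻¹:
  [  1.1169    0.1746    0.1623    0.0673    0.1591    0.1676]
  [  0.0983    1.1325    0.1533    0.0302    0.1108    0.0759]
  [  0.1485    0.1053    1.0705    0.0704    0.1712    0.0548]
  [  0.0841    0.0466    0.1221    1.0422    0.1608    0.1653]
  [  0.1869    0.1239    0.1372    0.0653    1.1335    0.1039]
  [  0.1295    0.0588    0.1047    0.0516    0.1114    1.1698]
Total output x = L · d:
  x_0 = 1.1169·61 + 0.1746·59 + 0.1623·7 + 0.0673·54 + 0.1591·63 + 0.1676·62 = 103.6183
  x_1 = 0.0983·61 + 1.1325·59 + 0.1533·7 + 0.0302·54 + 0.1108·63 + 0.0759·62 = 87.2059
  x_2 = 0.1485·61 + 0.1053·59 + 1.0705·7 + 0.0704·54 + 0.1712·63 + 0.0548·62 = 40.7488
  x_3 = 0.0841·61 + 0.0466·59 + 0.1221·7 + 1.0422·54 + 0.1608·63 + 0.1653·62 = 85.3957
  x_4 = 0.1869·61 + 0.1239·59 + 0.1372·7 + 0.0653·54 + 1.1335·63 + 0.1039·62 = 101.0455
  x_5 = 0.1295·61 + 0.0588·59 + 0.1047·7 + 0.0516·54 + 0.1114·63 + 1.1698·62 = 94.4353
Δx_4 = L[4,0] · Δd_0 = 0.1869 · 2 = 0.3738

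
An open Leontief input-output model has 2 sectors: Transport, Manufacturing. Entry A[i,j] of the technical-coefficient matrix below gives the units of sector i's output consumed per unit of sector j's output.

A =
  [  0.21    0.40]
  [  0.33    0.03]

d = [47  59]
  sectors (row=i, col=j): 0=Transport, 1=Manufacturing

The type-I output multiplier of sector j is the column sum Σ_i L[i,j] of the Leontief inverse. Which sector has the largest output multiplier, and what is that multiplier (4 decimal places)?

Form M = I − A:
  [  0.79   -0.40]
  [ -0.33    0.97]
Leontief inverse L = M⁻¹:
  [  1.5292    0.6306]
  [  0.5203    1.2455]
Total output x = L · d:
  x_0 = 1.5292·47 + 0.6306·59 = 109.0809
  x_1 = 0.5203·47 + 1.2455·59 = 97.9347
Output multipliers (column sums of L):
  Transport: 2.0495
  Manufacturing: 1.8761

Transport (2.0495)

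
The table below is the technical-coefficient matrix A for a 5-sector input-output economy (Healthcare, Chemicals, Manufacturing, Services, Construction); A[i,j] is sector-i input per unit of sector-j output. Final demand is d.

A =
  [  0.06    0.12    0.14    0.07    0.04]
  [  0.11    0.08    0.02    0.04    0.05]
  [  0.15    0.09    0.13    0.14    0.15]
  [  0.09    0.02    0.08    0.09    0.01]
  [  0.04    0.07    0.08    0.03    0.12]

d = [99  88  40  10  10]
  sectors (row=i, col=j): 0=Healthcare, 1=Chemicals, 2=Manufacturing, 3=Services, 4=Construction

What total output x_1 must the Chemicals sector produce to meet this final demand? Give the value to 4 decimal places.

Form M = I − A:
  [  0.94   -0.12   -0.14   -0.07   -0.04]
  [ -0.11    0.92   -0.02   -0.04   -0.05]
  [ -0.15   -0.09    0.87   -0.14   -0.15]
  [ -0.09   -0.02   -0.08    0.91   -0.01]
  [ -0.04   -0.07   -0.08   -0.03    0.88]
Leontief inverse L = M⁻¹:
  [  1.1346    0.1786    0.2077    0.1303    0.0986]
  [  0.1520    1.1210    0.0646    0.0736    0.0824]
  [  0.2493    0.1761    1.2358    0.2248    0.2345]
  [  0.1385    0.0591    0.1321    1.1339    0.0450]
  [  0.0911    0.1153    0.1314    0.0709    1.1703]
Total output x = L · d:
  x_0 = 1.1346·99 + 0.1786·88 + 0.2077·40 + 0.1303·10 + 0.0986·10 = 138.6407
  x_1 = 0.1520·99 + 1.1210·88 + 0.0646·40 + 0.0736·10 + 0.0824·10 = 117.8427
  x_2 = 0.2493·99 + 0.1761·88 + 1.2358·40 + 0.2248·10 + 0.2345·10 = 94.2108
  x_3 = 0.1385·99 + 0.0591·88 + 0.1321·40 + 1.1339·10 + 0.0450·10 = 35.9777
  x_4 = 0.0911·99 + 0.1153·88 + 0.1314·40 + 0.0709·10 + 1.1703·10 = 36.8305

117.8427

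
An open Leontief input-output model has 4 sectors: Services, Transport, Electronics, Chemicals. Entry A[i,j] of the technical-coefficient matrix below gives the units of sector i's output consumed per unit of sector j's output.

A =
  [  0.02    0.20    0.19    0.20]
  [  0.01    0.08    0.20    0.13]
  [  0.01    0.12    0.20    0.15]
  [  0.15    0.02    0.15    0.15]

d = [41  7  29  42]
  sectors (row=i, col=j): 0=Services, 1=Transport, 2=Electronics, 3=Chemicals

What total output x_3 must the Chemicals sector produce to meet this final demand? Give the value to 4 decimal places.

72.9395

Form M = I − A:
  [  0.98   -0.20   -0.19   -0.20]
  [ -0.01    0.92   -0.20   -0.13]
  [ -0.01   -0.12    0.80   -0.15]
  [ -0.15   -0.02   -0.15    0.85]
Leontief inverse L = M⁻¹:
  [  1.0843    0.2961    0.4012    0.3712]
  [  0.0535    1.1492    0.3468    0.2495]
  [  0.0597    0.1975    1.3671    0.2855]
  [  0.2031    0.1141    0.3202    1.2982]
Total output x = L · d:
  x_0 = 1.0843·41 + 0.2961·7 + 0.4012·29 + 0.3712·42 = 73.7561
  x_1 = 0.0535·41 + 1.1492·7 + 0.3468·29 + 0.2495·42 = 30.7745
  x_2 = 0.0597·41 + 0.1975·7 + 1.3671·29 + 0.2855·42 = 55.4643
  x_3 = 0.2031·41 + 0.1141·7 + 0.3202·29 + 1.2982·42 = 72.9395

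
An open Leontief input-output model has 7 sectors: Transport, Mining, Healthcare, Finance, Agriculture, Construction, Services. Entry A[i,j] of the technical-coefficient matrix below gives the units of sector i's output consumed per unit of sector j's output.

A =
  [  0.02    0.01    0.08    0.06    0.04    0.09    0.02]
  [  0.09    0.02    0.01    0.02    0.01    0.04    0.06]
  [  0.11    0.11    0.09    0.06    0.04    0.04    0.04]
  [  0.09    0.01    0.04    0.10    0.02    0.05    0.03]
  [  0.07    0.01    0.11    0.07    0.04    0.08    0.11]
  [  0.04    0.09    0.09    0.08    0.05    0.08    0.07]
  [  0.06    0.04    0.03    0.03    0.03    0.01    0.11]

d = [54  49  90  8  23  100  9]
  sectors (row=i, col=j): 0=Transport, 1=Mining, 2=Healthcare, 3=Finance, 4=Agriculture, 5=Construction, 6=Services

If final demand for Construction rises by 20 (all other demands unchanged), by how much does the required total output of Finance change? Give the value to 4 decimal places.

1.6558

Form M = I − A:
  [  0.98   -0.01   -0.08   -0.06   -0.04   -0.09   -0.02]
  [ -0.09    0.98   -0.01   -0.02   -0.01   -0.04   -0.06]
  [ -0.11   -0.11    0.91   -0.06   -0.04   -0.04   -0.04]
  [ -0.09   -0.01   -0.04    0.90   -0.02   -0.05   -0.03]
  [ -0.07   -0.01   -0.11   -0.07    0.96   -0.08   -0.11]
  [ -0.04   -0.09   -0.09   -0.08   -0.05    0.92   -0.07]
  [ -0.06   -0.04   -0.03   -0.03   -0.03   -0.01    0.89]
Leontief inverse L = M⁻¹:
  [  1.0585    0.0390    0.1186    0.0965    0.0594    0.1214    0.0519]
  [  0.1123    1.0353    0.0350    0.0430    0.0237    0.0628    0.0832]
  [  0.1636    0.1423    1.1383    0.1052    0.0649    0.0839    0.0826]
  [  0.1256    0.0318    0.0762    1.1376    0.0386    0.0828    0.0580]
  [  0.1249    0.0495    0.1633    0.1196    1.0680    0.1226    0.1592]
  [  0.0977    0.1268    0.1398    0.1284    0.0761    1.1230    0.1191]
  [  0.0915    0.0581    0.0576    0.0558    0.0454    0.0334    1.1423]
Total output x = L · d:
  x_0 = 1.0585·54 + 0.0390·49 + 0.1186·90 + 0.0965·8 + 0.0594·23 + 0.1214·100 + 0.0519·9 = 84.4898
  x_1 = 0.1123·54 + 1.0353·49 + 0.0350·90 + 0.0430·8 + 0.0237·23 + 0.0628·100 + 0.0832·9 = 67.8624
  x_2 = 0.1636·54 + 0.1423·49 + 1.1383·90 + 0.1052·8 + 0.0649·23 + 0.0839·100 + 0.0826·9 = 129.7280
  x_3 = 0.1256·54 + 0.0318·49 + 0.0762·90 + 1.1376·8 + 0.0386·23 + 0.0828·100 + 0.0580·9 = 33.9850
  x_4 = 0.1249·54 + 0.0495·49 + 0.1633·90 + 0.1196·8 + 1.0680·23 + 0.1226·100 + 0.1592·9 = 63.0708
  x_5 = 0.0977·54 + 0.1268·49 + 0.1398·90 + 0.1284·8 + 0.0761·23 + 1.1230·100 + 0.1191·9 = 140.2180
  x_6 = 0.0915·54 + 0.0581·49 + 0.0576·90 + 0.0558·8 + 0.0454·23 + 0.0334·100 + 1.1423·9 = 28.0782
Δx_3 = L[3,5] · Δd_5 = 0.0828 · 20 = 1.6558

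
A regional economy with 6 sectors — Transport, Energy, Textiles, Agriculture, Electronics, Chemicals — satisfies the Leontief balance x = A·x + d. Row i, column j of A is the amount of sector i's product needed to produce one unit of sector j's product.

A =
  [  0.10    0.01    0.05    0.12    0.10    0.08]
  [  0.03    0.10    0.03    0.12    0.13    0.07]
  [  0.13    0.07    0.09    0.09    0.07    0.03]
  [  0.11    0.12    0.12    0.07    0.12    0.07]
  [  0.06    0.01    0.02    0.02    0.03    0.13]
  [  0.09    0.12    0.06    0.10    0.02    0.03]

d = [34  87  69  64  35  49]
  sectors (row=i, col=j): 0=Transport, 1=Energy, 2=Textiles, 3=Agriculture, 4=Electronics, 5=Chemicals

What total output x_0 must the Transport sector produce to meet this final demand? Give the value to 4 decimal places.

Form M = I − A:
  [  0.90   -0.01   -0.05   -0.12   -0.10   -0.08]
  [ -0.03    0.90   -0.03   -0.12   -0.13   -0.07]
  [ -0.13   -0.07    0.91   -0.09   -0.07   -0.03]
  [ -0.11   -0.12   -0.12    0.93   -0.12   -0.07]
  [ -0.06   -0.01   -0.02   -0.02    0.97   -0.13]
  [ -0.09   -0.12   -0.06   -0.10   -0.02    0.97]
Leontief inverse L = M⁻¹:
  [  1.1766    0.0670    0.1047    0.1893    0.1642    0.1408]
  [  0.1007    1.1642    0.0822    0.1900    0.1986    0.1352]
  [  0.2092    0.1278    1.1460    0.1675    0.1441    0.0933]
  [  0.2044    0.1942    0.1856    1.1651    0.2077    0.1485]
  [  0.1035    0.0468    0.0496    0.0643    1.0627    0.1605]
  [  0.1578    0.1791    0.1109    0.1729    0.0920    1.0851]
Total output x = L · d:
  x_0 = 1.1766·34 + 0.0670·87 + 0.1047·69 + 0.1893·64 + 0.1642·35 + 0.1408·49 = 77.8210
  x_1 = 0.1007·34 + 1.1642·87 + 0.0822·69 + 0.1900·64 + 0.1986·35 + 0.1352·49 = 136.1162
  x_2 = 0.2092·34 + 0.1278·87 + 1.1460·69 + 0.1675·64 + 0.1441·35 + 0.0933·49 = 117.6469
  x_3 = 0.2044·34 + 0.1942·87 + 0.1856·69 + 1.1651·64 + 0.2077·35 + 0.1485·49 = 125.7624
  x_4 = 0.1035·34 + 0.0468·87 + 0.0496·69 + 0.0643·64 + 1.0627·35 + 0.1605·49 = 60.1920
  x_5 = 0.1578·34 + 0.1791·87 + 0.1109·69 + 0.1729·64 + 0.0920·35 + 1.0851·49 = 96.0585

77.8210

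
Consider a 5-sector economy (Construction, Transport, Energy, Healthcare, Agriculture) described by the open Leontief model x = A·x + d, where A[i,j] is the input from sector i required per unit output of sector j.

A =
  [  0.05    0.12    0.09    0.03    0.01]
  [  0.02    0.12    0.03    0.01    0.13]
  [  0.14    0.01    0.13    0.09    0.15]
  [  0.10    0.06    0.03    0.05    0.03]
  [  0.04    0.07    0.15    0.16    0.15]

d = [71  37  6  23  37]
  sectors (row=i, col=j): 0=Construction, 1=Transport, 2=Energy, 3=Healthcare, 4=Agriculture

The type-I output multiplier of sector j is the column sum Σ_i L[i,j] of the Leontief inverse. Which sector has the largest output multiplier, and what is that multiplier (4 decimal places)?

Agriculture (1.8059)

Form M = I − A:
  [  0.95   -0.12   -0.09   -0.03   -0.01]
  [ -0.02    0.88   -0.03   -0.01   -0.13]
  [ -0.14   -0.01    0.87   -0.09   -0.15]
  [ -0.10   -0.06   -0.03    0.95   -0.03]
  [ -0.04   -0.07   -0.15   -0.16    0.85]
Leontief inverse L = M⁻¹:
  [  1.0840    0.1582    0.1303    0.0587    0.0620]
  [  0.0503    1.1633    0.0808    0.0543    0.1947]
  [  0.2082    0.0720    1.2195    0.1623    0.2344]
  [  0.1275    0.0966    0.0649    1.0749    0.0657]
  [  0.1159    0.1341    0.2402    0.2382    1.2491]
Total output x = L · d:
  x_0 = 1.0840·71 + 0.1582·37 + 0.1303·6 + 0.0587·23 + 0.0620·37 = 87.2414
  x_1 = 0.0503·71 + 1.1633·37 + 0.0808·6 + 0.0543·23 + 0.1947·37 = 55.5504
  x_2 = 0.2082·71 + 0.0720·37 + 1.2195·6 + 0.1623·23 + 0.2344·37 = 37.1657
  x_3 = 0.1275·71 + 0.0966·37 + 0.0649·6 + 1.0749·23 + 0.0657·37 = 40.1706
  x_4 = 0.1159·71 + 0.1341·37 + 0.2402·6 + 0.2382·23 + 1.2491·37 = 66.3298
Output multipliers (column sums of L):
  Construction: 1.5858
  Transport: 1.6243
  Energy: 1.7356
  Healthcare: 1.5884
  Agriculture: 1.8059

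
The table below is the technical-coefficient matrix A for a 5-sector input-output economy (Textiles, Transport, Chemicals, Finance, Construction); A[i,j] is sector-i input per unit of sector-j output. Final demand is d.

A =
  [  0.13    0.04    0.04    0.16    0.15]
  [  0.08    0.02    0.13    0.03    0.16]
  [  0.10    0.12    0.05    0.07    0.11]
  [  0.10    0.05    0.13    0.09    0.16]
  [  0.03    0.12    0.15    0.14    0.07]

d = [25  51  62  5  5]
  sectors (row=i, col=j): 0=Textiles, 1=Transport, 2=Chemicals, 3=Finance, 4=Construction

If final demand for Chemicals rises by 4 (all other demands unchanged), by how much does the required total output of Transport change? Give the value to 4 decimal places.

Form M = I − A:
  [  0.87   -0.04   -0.04   -0.16   -0.15]
  [ -0.08    0.98   -0.13   -0.03   -0.16]
  [ -0.10   -0.12    0.95   -0.07   -0.11]
  [ -0.10   -0.05   -0.13    0.91   -0.16]
  [ -0.03   -0.12   -0.15   -0.14    0.93]
Leontief inverse L = M⁻¹:
  [  1.2183    0.1163    0.1489    0.2727    0.2810]
  [  0.1469    1.0897    0.2119    0.1175    0.2565]
  [  0.1738    0.1821    1.1416    0.1585    0.2217]
  [  0.1869    0.1327    0.2353    1.1984    0.2870]
  [  0.1144    0.1937    0.2517    0.2299    1.1964]
Total output x = L · d:
  x_0 = 1.2183·25 + 0.1163·51 + 0.1489·62 + 0.2727·5 + 0.2810·5 = 48.3881
  x_1 = 0.1469·25 + 1.0897·51 + 0.2119·62 + 0.1175·5 + 0.2565·5 = 74.2565
  x_2 = 0.1738·25 + 0.1821·51 + 1.1416·62 + 0.1585·5 + 0.2217·5 = 86.3097
  x_3 = 0.1869·25 + 0.1327·51 + 0.2353·62 + 1.1984·5 + 0.2870·5 = 33.4595
  x_4 = 0.1144·25 + 0.1937·51 + 0.2517·62 + 0.2299·5 + 1.1964·5 = 35.4766
Δx_1 = L[1,2] · Δd_2 = 0.2119 · 4 = 0.8475

0.8475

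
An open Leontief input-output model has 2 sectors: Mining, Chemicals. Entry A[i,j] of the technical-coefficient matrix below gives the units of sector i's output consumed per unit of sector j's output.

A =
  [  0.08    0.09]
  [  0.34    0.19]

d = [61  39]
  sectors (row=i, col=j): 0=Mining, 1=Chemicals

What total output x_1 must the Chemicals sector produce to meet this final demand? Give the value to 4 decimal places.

79.2331

Form M = I − A:
  [  0.92   -0.09]
  [ -0.34    0.81]
Leontief inverse L = M⁻¹:
  [  1.1335    0.1259]
  [  0.4758    1.2874]
Total output x = L · d:
  x_0 = 1.1335·61 + 0.1259·39 = 74.0554
  x_1 = 0.4758·61 + 1.2874·39 = 79.2331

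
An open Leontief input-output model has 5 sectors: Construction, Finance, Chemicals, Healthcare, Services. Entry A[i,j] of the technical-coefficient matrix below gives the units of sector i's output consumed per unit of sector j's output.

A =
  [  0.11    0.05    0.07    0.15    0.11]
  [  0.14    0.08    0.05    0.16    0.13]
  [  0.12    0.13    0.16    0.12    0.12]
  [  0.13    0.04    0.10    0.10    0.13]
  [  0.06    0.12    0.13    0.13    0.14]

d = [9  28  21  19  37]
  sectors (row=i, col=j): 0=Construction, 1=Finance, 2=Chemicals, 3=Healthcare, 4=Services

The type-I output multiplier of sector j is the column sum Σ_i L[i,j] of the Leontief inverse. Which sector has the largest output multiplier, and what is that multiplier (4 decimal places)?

Healthcare (2.4663)

Form M = I − A:
  [  0.89   -0.05   -0.07   -0.15   -0.11]
  [ -0.14    0.92   -0.05   -0.16   -0.13]
  [ -0.12   -0.13    0.84   -0.12   -0.12]
  [ -0.13   -0.04   -0.10    0.90   -0.13]
  [ -0.06   -0.12   -0.13   -0.13    0.86]
Leontief inverse L = M⁻¹:
  [  1.2289    0.1375    0.1833    0.2894    0.2473]
  [  0.2750    1.1779    0.1754    0.3199    0.2861]
  [  0.2832    0.2543    1.3135    0.3116    0.3051]
  [  0.2508    0.1341    0.2191    1.2451    0.2711]
  [  0.2048    0.2327    0.2689    0.3002    1.3071]
Total output x = L · d:
  x_0 = 1.2289·9 + 0.1375·28 + 0.1833·21 + 0.2894·19 + 0.2473·37 = 33.4103
  x_1 = 0.2750·9 + 1.1779·28 + 0.1754·21 + 0.3199·19 + 0.2861·37 = 55.8019
  x_2 = 0.2832·9 + 0.2543·28 + 1.3135·21 + 0.3116·19 + 0.3051·37 = 54.4618
  x_3 = 0.2508·9 + 0.1341·28 + 0.2191·21 + 1.2451·19 + 0.2711·37 = 44.3007
  x_4 = 0.2048·9 + 0.2327·28 + 0.2689·21 + 0.3002·19 + 1.3071·37 = 68.0697
Output multipliers (column sums of L):
  Construction: 2.2426
  Finance: 1.9365
  Chemicals: 2.1602
  Healthcare: 2.4663
  Services: 2.4166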